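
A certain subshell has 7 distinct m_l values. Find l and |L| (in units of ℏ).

l = 3, |L| = 2√3 ℏ ≈ 3.464ℏ

2l + 1 = 7 ⇒ l = 3.
Then |L| = √(l(l+1)) ℏ = 2√3 ℏ.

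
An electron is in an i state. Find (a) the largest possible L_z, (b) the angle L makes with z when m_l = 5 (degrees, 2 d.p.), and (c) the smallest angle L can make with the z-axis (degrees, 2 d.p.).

An i state has l = 6.
L_z,max = lℏ = 6ℏ.
For m_l = 5: cos θ = 5/√42, θ ≈ 39.51°.
cos θ_min = 6/√42, so θ_min ≈ 22.21°.

L_z,max = 6ℏ; θ(m_l=5) ≈ 39.51°; θ_min ≈ 22.21°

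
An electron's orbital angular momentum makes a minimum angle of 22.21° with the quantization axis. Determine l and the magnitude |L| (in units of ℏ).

cos θ_min = l/√(l(l+1)) = √(l/(l+1)), so l/(l+1) = cos²(22.21°) = 0.8571.
l = cos²θ/sin²θ ≈ 6.
Then |L| = ℏ√(6·7) = √42 ℏ.

l = 6, |L| = √42 ℏ ≈ 6.481ℏ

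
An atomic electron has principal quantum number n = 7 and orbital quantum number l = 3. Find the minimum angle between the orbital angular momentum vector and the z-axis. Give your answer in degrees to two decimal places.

θ_min ≈ 30.00°

|L| = √(l(l+1)) ℏ = 2√3 ℏ.
The smallest angle corresponds to the largest L_z, i.e. m_l = l = 3, giving L_z = 3ℏ.
cos θ_min = 3/√12, so θ_min ≈ 30.00°.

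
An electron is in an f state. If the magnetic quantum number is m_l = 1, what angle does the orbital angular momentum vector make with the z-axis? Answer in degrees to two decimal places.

θ ≈ 73.22°

The letter f corresponds to l = 3.
|L|² = l(l+1)ℏ² = 12ℏ², so |L| = 2√3 ℏ.
L_z = m_l ℏ = 1ℏ.
cos θ = L_z/|L| = 1/√12, so θ ≈ 73.22°.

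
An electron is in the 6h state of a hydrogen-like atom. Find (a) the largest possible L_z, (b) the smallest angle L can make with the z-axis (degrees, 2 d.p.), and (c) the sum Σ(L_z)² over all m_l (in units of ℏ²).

L_z,max = 5ℏ; θ_min ≈ 24.09°; Σ(L_z)² = 110 ℏ²

6h means n = 6, l = 5.
L_z,max = lℏ = 5ℏ.
cos θ_min = 5/√30, so θ_min ≈ 24.09°.
Σ m_l² = 110, so Σ(L_z)² = 110 ℏ².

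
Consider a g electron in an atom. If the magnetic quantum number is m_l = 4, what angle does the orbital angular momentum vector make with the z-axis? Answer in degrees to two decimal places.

θ ≈ 26.57°

For a g orbital, l = 4.
|L| = √(l(l+1)) ℏ = 2√5 ℏ.
L_z = m_l ℏ = 4ℏ.
cos θ = L_z/|L| = 4/√20, so θ ≈ 26.57°.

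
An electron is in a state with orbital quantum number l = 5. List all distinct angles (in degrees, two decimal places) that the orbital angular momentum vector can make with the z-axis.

θ ∈ {24.09°, 43.09°, 56.79°, 68.58°, 79.48°, 90.00°, 100.52°, 111.42°, 123.21°, 136.91°, 155.91°}

|L| = √(l(l+1)) ℏ = √30 ℏ.
cos θ = m_l/√30 for each m_l ∈ {-5, -4, -3, -2, -1, 0, 1, 2, 3, 4, 5}.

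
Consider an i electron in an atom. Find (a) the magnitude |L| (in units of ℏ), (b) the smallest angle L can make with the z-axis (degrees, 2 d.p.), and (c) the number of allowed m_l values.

|L| = √42 ℏ ≈ 6.481ℏ; θ_min ≈ 22.21°; 13 values

For an i orbital, l = 6.
|L| = ℏ√(6·7) = √42 ℏ ≈ 6.481ℏ.
cos θ_min = 6/√42, so θ_min ≈ 22.21°.
There are 2l+1 = 13 values of m_l.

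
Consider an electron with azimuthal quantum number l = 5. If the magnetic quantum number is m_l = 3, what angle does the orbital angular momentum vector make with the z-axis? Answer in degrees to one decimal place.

|L| = √(l(l+1)) ℏ = √30 ℏ.
L_z = m_l ℏ = 3ℏ.
cos θ = L_z/|L| = 3/√30, so θ ≈ 56.8°.

θ ≈ 56.8°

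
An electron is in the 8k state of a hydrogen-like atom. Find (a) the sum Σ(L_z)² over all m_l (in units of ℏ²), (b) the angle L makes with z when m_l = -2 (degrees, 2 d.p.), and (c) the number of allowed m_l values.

Σ(L_z)² = 280 ℏ²; θ(m_l=-2) ≈ 105.50°; 15 values

8k means n = 8, l = 7.
Σ m_l² = 280, so Σ(L_z)² = 280 ℏ².
For m_l = -2: cos θ = -2/√56, θ ≈ 105.50°.
There are 2l+1 = 15 values of m_l.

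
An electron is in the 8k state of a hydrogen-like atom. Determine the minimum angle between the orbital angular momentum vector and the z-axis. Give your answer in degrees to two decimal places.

θ_min ≈ 20.70°

8k means n = 8, l = 7.
|L|² = l(l+1)ℏ² = 56ℏ², so |L| = 2√14 ℏ.
The smallest angle corresponds to the largest L_z, i.e. m_l = l = 7, giving L_z = 7ℏ.
cos θ_min = 7/√56, so θ_min ≈ 20.70°.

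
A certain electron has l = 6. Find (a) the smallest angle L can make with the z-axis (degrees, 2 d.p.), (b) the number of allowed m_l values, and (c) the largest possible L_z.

cos θ_min = 6/√42, so θ_min ≈ 22.21°.
There are 2l+1 = 13 values of m_l.
L_z,max = lℏ = 6ℏ.

θ_min ≈ 22.21°; 13 values; L_z,max = 6ℏ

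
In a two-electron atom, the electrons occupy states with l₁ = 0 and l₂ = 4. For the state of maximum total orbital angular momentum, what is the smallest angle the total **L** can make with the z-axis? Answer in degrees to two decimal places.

θ_min ≈ 26.57°

By the triangle rule, |l₁ − l₂| ≤ L ≤ l₁ + l₂.
L ∈ {4}.
The maximum is L = 4, with |L_tot| = ℏ√(4·5) = 2√5 ℏ.
The minimum angle with z is arccos(4/√20) ≈ 26.57°.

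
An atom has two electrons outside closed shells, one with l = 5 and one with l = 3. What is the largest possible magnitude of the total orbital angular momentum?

|L_tot|_max = 6√2 ℏ ≈ 8.485ℏ

The total orbital quantum number L ranges from |l₁ − l₂| to l₁ + l₂ in integer steps.
L ∈ {2, 3, 4, 5, 6, 7, 8}.
The largest magnitude corresponds to L = 8: |L_tot| = ℏ√(8·9) = 6√2 ℏ.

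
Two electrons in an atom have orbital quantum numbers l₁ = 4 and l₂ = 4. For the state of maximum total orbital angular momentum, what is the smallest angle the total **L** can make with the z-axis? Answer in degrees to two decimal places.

By the triangle rule, |l₁ − l₂| ≤ L ≤ l₁ + l₂.
Allowed values: L = 0, 1, 2, 3, 4, 5, 6, 7, 8.
The maximum is L = 8, with |L_tot| = ℏ√(8·9) = 6√2 ℏ.
The minimum angle with z is arccos(8/√72) ≈ 19.47°.

θ_min ≈ 19.47°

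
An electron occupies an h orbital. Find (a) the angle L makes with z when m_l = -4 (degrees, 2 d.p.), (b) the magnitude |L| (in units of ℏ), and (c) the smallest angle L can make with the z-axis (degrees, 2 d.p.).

H corresponds to l = 5.
For m_l = -4: cos θ = -4/√30, θ ≈ 136.91°.
|L| = ℏ√(5·6) = √30 ℏ ≈ 5.477ℏ.
cos θ_min = 5/√30, so θ_min ≈ 24.09°.

θ(m_l=-4) ≈ 136.91°; |L| = √30 ℏ ≈ 5.477ℏ; θ_min ≈ 24.09°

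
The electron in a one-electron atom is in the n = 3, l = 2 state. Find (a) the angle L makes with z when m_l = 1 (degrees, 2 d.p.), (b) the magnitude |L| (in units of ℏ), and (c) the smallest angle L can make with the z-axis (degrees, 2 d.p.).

For m_l = 1: cos θ = 1/√6, θ ≈ 65.91°.
|L| = ℏ√(2·3) = √6 ℏ ≈ 2.449ℏ.
cos θ_min = 2/√6, so θ_min ≈ 35.26°.

θ(m_l=1) ≈ 65.91°; |L| = √6 ℏ ≈ 2.449ℏ; θ_min ≈ 35.26°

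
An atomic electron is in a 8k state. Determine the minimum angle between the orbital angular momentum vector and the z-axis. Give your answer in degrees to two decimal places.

θ_min ≈ 20.70°

8k means n = 8, l = 7.
|L|² = l(l+1)ℏ² = 56ℏ², so |L| = 2√14 ℏ.
The smallest angle corresponds to the largest L_z, i.e. m_l = l = 7, giving L_z = 7ℏ.
cos θ_min = 7/√56, so θ_min ≈ 20.70°.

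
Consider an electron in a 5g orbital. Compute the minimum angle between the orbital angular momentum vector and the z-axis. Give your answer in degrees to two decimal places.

θ_min ≈ 26.57°

For 5g, l = 4.
|L| = ℏ√(l(l+1)) = 2√5 ℏ.
The smallest angle corresponds to the largest L_z, i.e. m_l = l = 4, giving L_z = 4ℏ.
cos θ_min = 4/√20, so θ_min ≈ 26.57°.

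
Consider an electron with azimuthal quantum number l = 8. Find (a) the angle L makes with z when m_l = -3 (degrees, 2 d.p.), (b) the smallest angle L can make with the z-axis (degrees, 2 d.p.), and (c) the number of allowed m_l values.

θ(m_l=-3) ≈ 110.70°; θ_min ≈ 19.47°; 17 values

For m_l = -3: cos θ = -3/√72, θ ≈ 110.70°.
cos θ_min = 8/√72, so θ_min ≈ 19.47°.
There are 2l+1 = 17 values of m_l.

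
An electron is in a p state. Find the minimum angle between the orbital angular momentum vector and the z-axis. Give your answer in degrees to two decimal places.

For a p orbital, l = 1.
|L| = ℏ√(l(l+1)) = √2 ℏ.
The smallest angle corresponds to the largest L_z, i.e. m_l = l = 1, giving L_z = 1ℏ.
cos θ_min = 1/√2, so θ_min ≈ 45.00°.

θ_min ≈ 45.00°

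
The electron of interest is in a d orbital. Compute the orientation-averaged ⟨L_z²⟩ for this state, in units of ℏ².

⟨L_z²⟩ = 2 ℏ²

A d state has l = 2.
m_l ∈ {-2, -1, 0, 1, 2}.
⟨L_z²⟩ = ℏ²·(Σ m_l²)/(2l+1) = ℏ²·10/5 = 2ℏ².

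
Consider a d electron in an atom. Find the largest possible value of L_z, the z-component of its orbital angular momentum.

The letter d corresponds to l = 2.
L_z = m_l ℏ with m_l ∈ {−2, …, 2}; the maximum is m_l = 2.

L_z,max = 2ℏ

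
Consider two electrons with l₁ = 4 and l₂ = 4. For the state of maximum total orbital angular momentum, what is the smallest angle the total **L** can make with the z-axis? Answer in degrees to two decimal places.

L runs from |4 − 4| = 0 to 4 + 4 = 8.
L ∈ {0, 1, 2, 3, 4, 5, 6, 7, 8}.
The maximum is L = 8, with |L_tot| = ℏ√(8·9) = 6√2 ℏ.
The minimum angle with z is arccos(8/√72) ≈ 19.47°.

θ_min ≈ 19.47°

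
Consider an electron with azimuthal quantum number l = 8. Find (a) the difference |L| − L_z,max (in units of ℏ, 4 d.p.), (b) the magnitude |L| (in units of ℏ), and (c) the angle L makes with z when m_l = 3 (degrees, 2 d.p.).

|L|−L_z,max ≈ 0.4853ℏ; |L| = 6√2 ℏ ≈ 8.485ℏ; θ(m_l=3) ≈ 69.30°

|L| − L_z,max = (6√2 − 8)ℏ ≈ 0.4853ℏ.
|L| = ℏ√(8·9) = 6√2 ℏ ≈ 8.485ℏ.
For m_l = 3: cos θ = 3/√72, θ ≈ 69.30°.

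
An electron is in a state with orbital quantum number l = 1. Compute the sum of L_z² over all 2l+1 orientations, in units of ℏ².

The allowed m_l values are -1, 0, 1.
Summing m² from −1 to 1: Σ m_l² = 2.

Σ(L_z)² = 2 ℏ²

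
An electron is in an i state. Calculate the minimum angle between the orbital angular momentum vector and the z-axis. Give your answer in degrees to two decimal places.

I corresponds to l = 6.
|L| = √(l(l+1)) ℏ = √42 ℏ.
The smallest angle corresponds to the largest L_z, i.e. m_l = l = 6, giving L_z = 6ℏ.
cos θ_min = 6/√42, so θ_min ≈ 22.21°.

θ_min ≈ 22.21°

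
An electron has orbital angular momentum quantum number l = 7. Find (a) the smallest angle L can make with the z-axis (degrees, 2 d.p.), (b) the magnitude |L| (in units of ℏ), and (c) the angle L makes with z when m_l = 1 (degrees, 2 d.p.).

θ_min ≈ 20.70°; |L| = 2√14 ℏ ≈ 7.483ℏ; θ(m_l=1) ≈ 82.32°

cos θ_min = 7/√56, so θ_min ≈ 20.70°.
|L| = ℏ√(7·8) = 2√14 ℏ ≈ 7.483ℏ.
For m_l = 1: cos θ = 1/√56, θ ≈ 82.32°.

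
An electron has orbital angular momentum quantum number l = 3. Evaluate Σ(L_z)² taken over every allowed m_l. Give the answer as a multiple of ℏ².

Σ(L_z)² = 28 ℏ²

m_l runs from −3 to 3, i.e. {-3, -2, -1, 0, 1, 2, 3}.
Σ m_l² = l(l+1)(2l+1)/3 = 3·4·7/3 = 28.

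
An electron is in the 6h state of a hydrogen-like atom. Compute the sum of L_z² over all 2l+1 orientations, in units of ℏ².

Σ(L_z)² = 110 ℏ²

6h means n = 6, l = 5.
m_l ∈ {-5, -4, -3, -2, -1, 0, 1, 2, 3, 4, 5}.
Summing m² from −5 to 5: Σ m_l² = 110.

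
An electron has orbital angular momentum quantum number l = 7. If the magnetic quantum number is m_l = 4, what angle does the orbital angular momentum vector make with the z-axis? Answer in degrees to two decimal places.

|L|² = l(l+1)ℏ² = 56ℏ², so |L| = 2√14 ℏ.
L_z = m_l ℏ = 4ℏ.
cos θ = L_z/|L| = 4/√56, so θ ≈ 57.69°.

θ ≈ 57.69°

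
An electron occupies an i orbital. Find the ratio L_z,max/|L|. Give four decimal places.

L_z,max/|L| = 0.9258

An i state has l = 6.
|L| = √42 ℏ ≈ 6.4807ℏ, while L_z,max = lℏ = 6ℏ.
L_z,max/|L| = 6/√42 = 0.9258.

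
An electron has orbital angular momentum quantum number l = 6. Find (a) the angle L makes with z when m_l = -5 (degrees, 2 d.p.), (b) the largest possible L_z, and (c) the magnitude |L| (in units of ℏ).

For m_l = -5: cos θ = -5/√42, θ ≈ 140.49°.
L_z,max = lℏ = 6ℏ.
|L| = ℏ√(6·7) = √42 ℏ ≈ 6.481ℏ.

θ(m_l=-5) ≈ 140.49°; L_z,max = 6ℏ; |L| = √42 ℏ ≈ 6.481ℏ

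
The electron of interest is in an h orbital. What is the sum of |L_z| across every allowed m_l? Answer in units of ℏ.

Σ|L_z| = 30 ℏ

The letter h corresponds to l = 5.
m_l ∈ {-5, -4, -3, -2, -1, 0, 1, 2, 3, 4, 5}.
Σ|m_l| = l(l+1) = 30.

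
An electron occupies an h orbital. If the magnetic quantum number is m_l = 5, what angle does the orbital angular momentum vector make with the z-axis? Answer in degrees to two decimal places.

θ ≈ 24.09°

H corresponds to l = 5.
|L| = ℏ√(l(l+1)) = √30 ℏ.
L_z = m_l ℏ = 5ℏ.
cos θ = L_z/|L| = 5/√30, so θ ≈ 24.09°.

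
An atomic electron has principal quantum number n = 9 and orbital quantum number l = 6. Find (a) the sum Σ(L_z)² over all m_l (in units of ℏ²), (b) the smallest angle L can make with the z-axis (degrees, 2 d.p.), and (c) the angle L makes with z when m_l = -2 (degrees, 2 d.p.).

Σ(L_z)² = 182 ℏ²; θ_min ≈ 22.21°; θ(m_l=-2) ≈ 107.98°

Σ m_l² = 182, so Σ(L_z)² = 182 ℏ².
cos θ_min = 6/√42, so θ_min ≈ 22.21°.
For m_l = -2: cos θ = -2/√42, θ ≈ 107.98°.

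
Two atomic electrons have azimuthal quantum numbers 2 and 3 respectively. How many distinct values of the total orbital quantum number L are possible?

5

By the triangle rule, |l₁ − l₂| ≤ L ≤ l₁ + l₂.
Allowed values: L = 1, 2, 3, 4, 5.
That is 5 values.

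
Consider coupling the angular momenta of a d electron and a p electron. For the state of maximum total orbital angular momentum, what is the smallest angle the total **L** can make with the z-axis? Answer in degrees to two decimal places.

L runs from |2 − 1| = 1 to 2 + 1 = 3.
So L can be 1, 2, 3.
The maximum is L = 3, with |L_tot| = ℏ√(3·4) = 2√3 ℏ.
The minimum angle with z is arccos(3/√12) ≈ 30.00°.

θ_min ≈ 30.00°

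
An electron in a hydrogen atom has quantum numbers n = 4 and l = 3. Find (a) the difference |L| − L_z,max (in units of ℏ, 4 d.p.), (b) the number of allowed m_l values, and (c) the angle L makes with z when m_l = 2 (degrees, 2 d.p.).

|L|−L_z,max ≈ 0.4641ℏ; 7 values; θ(m_l=2) ≈ 54.74°

|L| − L_z,max = (2√3 − 3)ℏ ≈ 0.4641ℏ.
There are 2l+1 = 7 values of m_l.
For m_l = 2: cos θ = 2/√12, θ ≈ 54.74°.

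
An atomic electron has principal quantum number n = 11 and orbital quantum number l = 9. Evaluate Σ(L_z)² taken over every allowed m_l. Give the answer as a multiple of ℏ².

The allowed m_l values are -9, -8, -7, -6, -5, -4, -3, -2, -1, 0, 1, 2, 3, 4, 5, 6, 7, 8, 9.
Summing m² from −9 to 9: Σ m_l² = 570.

Σ(L_z)² = 570 ℏ²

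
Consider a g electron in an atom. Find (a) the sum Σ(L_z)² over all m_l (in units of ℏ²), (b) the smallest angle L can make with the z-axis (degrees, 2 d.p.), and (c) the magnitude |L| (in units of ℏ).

For a g orbital, l = 4.
Σ m_l² = 60, so Σ(L_z)² = 60 ℏ².
cos θ_min = 4/√20, so θ_min ≈ 26.57°.
|L| = ℏ√(4·5) = 2√5 ℏ ≈ 4.472ℏ.

Σ(L_z)² = 60 ℏ²; θ_min ≈ 26.57°; |L| = 2√5 ℏ ≈ 4.472ℏ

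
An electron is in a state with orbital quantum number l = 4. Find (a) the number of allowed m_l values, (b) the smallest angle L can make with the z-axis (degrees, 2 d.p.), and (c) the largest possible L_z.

9 values; θ_min ≈ 26.57°; L_z,max = 4ℏ

There are 2l+1 = 9 values of m_l.
cos θ_min = 4/√20, so θ_min ≈ 26.57°.
L_z,max = lℏ = 4ℏ.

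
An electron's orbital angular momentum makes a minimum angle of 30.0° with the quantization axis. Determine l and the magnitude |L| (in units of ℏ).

l = 3, |L| = 2√3 ℏ ≈ 3.464ℏ

cos²θ_min = l/(l+1) = 0.7500.
Solving: l = 3.
Then |L| = ℏ√(3·4) = 2√3 ℏ.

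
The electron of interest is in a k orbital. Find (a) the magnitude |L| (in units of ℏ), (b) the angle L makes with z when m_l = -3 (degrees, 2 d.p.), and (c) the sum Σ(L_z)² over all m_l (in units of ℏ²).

A k state has l = 7.
|L| = ℏ√(7·8) = 2√14 ℏ ≈ 7.483ℏ.
For m_l = -3: cos θ = -3/√56, θ ≈ 113.63°.
Σ m_l² = 280, so Σ(L_z)² = 280 ℏ².

|L| = 2√14 ℏ ≈ 7.483ℏ; θ(m_l=-3) ≈ 113.63°; Σ(L_z)² = 280 ℏ²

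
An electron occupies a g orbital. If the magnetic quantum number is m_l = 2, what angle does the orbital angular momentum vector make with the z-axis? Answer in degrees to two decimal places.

The letter g corresponds to l = 4.
|L|² = l(l+1)ℏ² = 20ℏ², so |L| = 2√5 ℏ.
L_z = m_l ℏ = 2ℏ.
cos θ = L_z/|L| = 2/√20, so θ ≈ 63.43°.

θ ≈ 63.43°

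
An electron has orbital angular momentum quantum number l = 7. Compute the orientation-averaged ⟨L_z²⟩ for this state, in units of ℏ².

⟨L_z²⟩ = 18.67 ℏ²

The allowed m_l values are -7, -6, -5, -4, -3, -2, -1, 0, 1, 2, 3, 4, 5, 6, 7.
⟨L_z²⟩ = ℏ²·l(l+1)/3 = 18.67ℏ².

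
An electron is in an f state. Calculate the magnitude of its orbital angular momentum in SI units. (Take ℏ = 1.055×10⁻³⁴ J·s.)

|L| = 3.655×10⁻³⁴ J·s

An f state has l = 3.
|L| = ℏ√(l(l+1)) = ℏ√(3·4) = 2√3 ℏ
Numerically, |L| = 3.464 × (1.055×10⁻³⁴ J·s) = 3.655×10⁻³⁴ J·s.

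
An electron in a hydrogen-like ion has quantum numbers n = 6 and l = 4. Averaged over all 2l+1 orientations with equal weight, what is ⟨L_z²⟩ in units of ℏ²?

⟨L_z²⟩ = 6.667 ℏ²

m_l ∈ {-4, -3, -2, -1, 0, 1, 2, 3, 4}.
Average of L_z² over 9 states: 60/9 ℏ² = 6.667 ℏ².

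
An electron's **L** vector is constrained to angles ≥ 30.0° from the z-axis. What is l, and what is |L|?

l = 3, |L| = 2√3 ℏ ≈ 3.464ℏ

cos θ_min = l/√(l(l+1)) = √(l/(l+1)), so l/(l+1) = cos²(30.0°) = 0.7500.
l = cos²θ/sin²θ ≈ 3.
Then |L| = ℏ√(3·4) = 2√3 ℏ.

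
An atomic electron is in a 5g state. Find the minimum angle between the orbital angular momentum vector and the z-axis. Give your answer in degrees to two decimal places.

θ_min ≈ 26.57°

5g means n = 5, l = 4.
|L|² = l(l+1)ℏ² = 20ℏ², so |L| = 2√5 ℏ.
The smallest angle corresponds to the largest L_z, i.e. m_l = l = 4, giving L_z = 4ℏ.
cos θ_min = 4/√20, so θ_min ≈ 26.57°.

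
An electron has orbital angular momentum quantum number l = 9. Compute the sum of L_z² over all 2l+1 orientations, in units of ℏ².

Σ(L_z)² = 570 ℏ²

m_l ∈ {-9, -8, -7, -6, -5, -4, -3, -2, -1, 0, 1, 2, 3, 4, 5, 6, 7, 8, 9}.
Σ m_l² = 2·(1 + 4 + 9 + 16 + 25 + 36 + 49 + 64 + 81) = 570.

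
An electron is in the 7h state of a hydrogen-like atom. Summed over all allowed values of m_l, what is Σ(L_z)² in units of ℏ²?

Σ(L_z)² = 110 ℏ²

For 7h, l = 5.
m_l runs from −5 to 5, i.e. {-5, -4, -3, -2, -1, 0, 1, 2, 3, 4, 5}.
Summing m² from −5 to 5: Σ m_l² = 110.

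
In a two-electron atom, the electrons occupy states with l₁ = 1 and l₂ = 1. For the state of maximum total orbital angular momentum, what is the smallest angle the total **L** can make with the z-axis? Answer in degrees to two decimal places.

θ_min ≈ 35.26°

By the triangle rule, |l₁ − l₂| ≤ L ≤ l₁ + l₂.
L ∈ {0, 1, 2}.
The maximum is L = 2, with |L_tot| = ℏ√(2·3) = √6 ℏ.
The minimum angle with z is arccos(2/√6) ≈ 35.26°.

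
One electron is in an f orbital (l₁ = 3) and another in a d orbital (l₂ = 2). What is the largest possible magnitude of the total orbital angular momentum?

By the triangle rule, |l₁ − l₂| ≤ L ≤ l₁ + l₂.
Allowed values: L = 1, 2, 3, 4, 5.
The largest magnitude corresponds to L = 5: |L_tot| = ℏ√(5·6) = √30 ℏ.

|L_tot|_max = √30 ℏ ≈ 5.477ℏ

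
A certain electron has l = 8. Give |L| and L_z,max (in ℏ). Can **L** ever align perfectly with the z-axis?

No: L_z,max = 8ℏ < |L| = 6√2 ℏ ≈ 8.485ℏ

|L| = 6√2 ℏ ≈ 8.4853ℏ, while L_z,max = lℏ = 8ℏ.
Since |L| > L_z,max, the vector can never point exactly along z; the closest it comes is θ_min = arccos(8/√72) ≈ 19.5°.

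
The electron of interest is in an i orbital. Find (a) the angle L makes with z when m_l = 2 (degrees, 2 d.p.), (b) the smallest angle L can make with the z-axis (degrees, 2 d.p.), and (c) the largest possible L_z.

An i state has l = 6.
For m_l = 2: cos θ = 2/√42, θ ≈ 72.02°.
cos θ_min = 6/√42, so θ_min ≈ 22.21°.
L_z,max = lℏ = 6ℏ.

θ(m_l=2) ≈ 72.02°; θ_min ≈ 22.21°; L_z,max = 6ℏ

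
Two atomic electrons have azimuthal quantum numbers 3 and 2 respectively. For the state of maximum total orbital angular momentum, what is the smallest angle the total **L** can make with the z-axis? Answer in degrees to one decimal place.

θ_min ≈ 24.1°

By the triangle rule, |l₁ − l₂| ≤ L ≤ l₁ + l₂.
Allowed values: L = 1, 2, 3, 4, 5.
The maximum is L = 5, with |L_tot| = ℏ√(5·6) = √30 ℏ.
The minimum angle with z is arccos(5/√30) ≈ 24.1°.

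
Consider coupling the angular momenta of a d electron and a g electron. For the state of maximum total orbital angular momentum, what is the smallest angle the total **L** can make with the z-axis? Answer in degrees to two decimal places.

The total orbital quantum number L ranges from |l₁ − l₂| to l₁ + l₂ in integer steps.
Allowed values: L = 2, 3, 4, 5, 6.
The maximum is L = 6, with |L_tot| = ℏ√(6·7) = √42 ℏ.
The minimum angle with z is arccos(6/√42) ≈ 22.21°.

θ_min ≈ 22.21°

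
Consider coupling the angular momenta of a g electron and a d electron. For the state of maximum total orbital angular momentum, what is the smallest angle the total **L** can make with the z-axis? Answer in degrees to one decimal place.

θ_min ≈ 22.2°

L runs from |4 − 2| = 2 to 4 + 2 = 6.
So L can be 2, 3, 4, 5, 6.
The maximum is L = 6, with |L_tot| = ℏ√(6·7) = √42 ℏ.
The minimum angle with z is arccos(6/√42) ≈ 22.2°.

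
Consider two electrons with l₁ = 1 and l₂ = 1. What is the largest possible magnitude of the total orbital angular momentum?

|L_tot|_max = √6 ℏ ≈ 2.449ℏ

By the triangle rule, |l₁ − l₂| ≤ L ≤ l₁ + l₂.
So L can be 0, 1, 2.
The largest magnitude corresponds to L = 2: |L_tot| = ℏ√(2·3) = √6 ℏ.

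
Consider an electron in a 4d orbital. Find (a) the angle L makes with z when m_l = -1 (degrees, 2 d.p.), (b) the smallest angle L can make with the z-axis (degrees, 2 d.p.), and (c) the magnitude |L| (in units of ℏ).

θ(m_l=-1) ≈ 114.09°; θ_min ≈ 35.26°; |L| = √6 ℏ ≈ 2.449ℏ

For 4d, l = 2.
For m_l = -1: cos θ = -1/√6, θ ≈ 114.09°.
cos θ_min = 2/√6, so θ_min ≈ 35.26°.
|L| = ℏ√(2·3) = √6 ℏ ≈ 2.449ℏ.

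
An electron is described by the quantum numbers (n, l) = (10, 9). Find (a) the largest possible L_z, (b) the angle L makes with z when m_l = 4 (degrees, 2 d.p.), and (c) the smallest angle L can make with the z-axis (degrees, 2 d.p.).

L_z,max = lℏ = 9ℏ.
For m_l = 4: cos θ = 4/√90, θ ≈ 65.06°.
cos θ_min = 9/√90, so θ_min ≈ 18.43°.

L_z,max = 9ℏ; θ(m_l=4) ≈ 65.06°; θ_min ≈ 18.43°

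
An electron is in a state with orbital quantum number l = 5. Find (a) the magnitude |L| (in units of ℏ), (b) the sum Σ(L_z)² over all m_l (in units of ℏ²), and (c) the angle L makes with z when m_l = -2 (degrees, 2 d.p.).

|L| = √30 ℏ ≈ 5.477ℏ; Σ(L_z)² = 110 ℏ²; θ(m_l=-2) ≈ 111.42°

|L| = ℏ√(5·6) = √30 ℏ ≈ 5.477ℏ.
Σ m_l² = 110, so Σ(L_z)² = 110 ℏ².
For m_l = -2: cos θ = -2/√30, θ ≈ 111.42°.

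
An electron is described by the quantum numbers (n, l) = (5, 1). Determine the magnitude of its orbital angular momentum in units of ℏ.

|L| = √2 ℏ ≈ 1.414ℏ

|L| = ℏ√(l(l+1)) = ℏ√(1·2) = √2 ℏ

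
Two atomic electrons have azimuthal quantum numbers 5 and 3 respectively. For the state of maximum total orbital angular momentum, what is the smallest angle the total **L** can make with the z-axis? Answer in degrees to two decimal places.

θ_min ≈ 19.47°

L runs from |5 − 3| = 2 to 5 + 3 = 8.
So L can be 2, 3, 4, 5, 6, 7, 8.
The maximum is L = 8, with |L_tot| = ℏ√(8·9) = 6√2 ℏ.
The minimum angle with z is arccos(8/√72) ≈ 19.47°.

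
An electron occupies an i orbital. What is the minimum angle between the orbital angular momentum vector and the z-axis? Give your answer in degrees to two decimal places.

θ_min ≈ 22.21°

An i state has l = 6.
|L| = ℏ√(l(l+1)) = √42 ℏ.
The smallest angle corresponds to the largest L_z, i.e. m_l = l = 6, giving L_z = 6ℏ.
cos θ_min = 6/√42, so θ_min ≈ 22.21°.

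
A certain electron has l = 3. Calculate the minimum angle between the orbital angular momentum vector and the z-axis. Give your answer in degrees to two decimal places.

θ_min ≈ 30.00°

|L| = ℏ√(l(l+1)) = 2√3 ℏ.
The smallest angle corresponds to the largest L_z, i.e. m_l = l = 3, giving L_z = 3ℏ.
cos θ_min = 3/√12, so θ_min ≈ 30.00°.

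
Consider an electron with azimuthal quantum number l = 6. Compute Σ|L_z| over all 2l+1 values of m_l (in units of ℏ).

The allowed m_l values are -6, -5, -4, -3, -2, -1, 0, 1, 2, 3, 4, 5, 6.
Σ|m_l| = 2(1+2+…+6) = 42.

Σ|L_z| = 42 ℏ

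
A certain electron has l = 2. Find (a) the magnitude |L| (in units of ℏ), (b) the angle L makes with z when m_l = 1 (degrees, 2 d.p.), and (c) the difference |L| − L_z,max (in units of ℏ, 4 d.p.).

|L| = ℏ√(2·3) = √6 ℏ ≈ 2.449ℏ.
For m_l = 1: cos θ = 1/√6, θ ≈ 65.91°.
|L| − L_z,max = (√6 − 2)ℏ ≈ 0.4495ℏ.

|L| = √6 ℏ ≈ 2.449ℏ; θ(m_l=1) ≈ 65.91°; |L|−L_z,max ≈ 0.4495ℏ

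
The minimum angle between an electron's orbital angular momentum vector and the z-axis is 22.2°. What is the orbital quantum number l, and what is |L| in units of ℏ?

l = 6, |L| = √42 ℏ ≈ 6.481ℏ

cos θ_min = l/√(l(l+1)) = √(l/(l+1)), so l/(l+1) = cos²(22.2°) = 0.8572.
l = cos²θ/sin²θ ≈ 6.
Then |L| = ℏ√(6·7) = √42 ℏ.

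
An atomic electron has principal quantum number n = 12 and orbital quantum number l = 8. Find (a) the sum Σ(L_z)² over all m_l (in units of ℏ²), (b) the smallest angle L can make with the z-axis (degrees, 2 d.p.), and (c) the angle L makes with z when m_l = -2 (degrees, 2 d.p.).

Σ m_l² = 408, so Σ(L_z)² = 408 ℏ².
cos θ_min = 8/√72, so θ_min ≈ 19.47°.
For m_l = -2: cos θ = -2/√72, θ ≈ 103.63°.

Σ(L_z)² = 408 ℏ²; θ_min ≈ 19.47°; θ(m_l=-2) ≈ 103.63°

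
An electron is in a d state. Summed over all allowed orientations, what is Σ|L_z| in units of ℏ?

The letter d corresponds to l = 2.
The allowed m_l values are -2, -1, 0, 1, 2.
Σ|m_l| = 2·2(2+1)/2 = 6.

Σ|L_z| = 6 ℏ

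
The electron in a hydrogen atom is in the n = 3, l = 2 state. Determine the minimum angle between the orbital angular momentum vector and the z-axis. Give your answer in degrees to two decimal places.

θ_min ≈ 35.26°

|L|² = l(l+1)ℏ² = 6ℏ², so |L| = √6 ℏ.
The smallest angle corresponds to the largest L_z, i.e. m_l = l = 2, giving L_z = 2ℏ.
cos θ_min = 2/√6, so θ_min ≈ 35.26°.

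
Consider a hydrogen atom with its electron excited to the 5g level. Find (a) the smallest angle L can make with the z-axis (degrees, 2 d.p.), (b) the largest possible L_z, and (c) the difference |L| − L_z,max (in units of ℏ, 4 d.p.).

The 5g level has l = 4.
cos θ_min = 4/√20, so θ_min ≈ 26.57°.
L_z,max = lℏ = 4ℏ.
|L| − L_z,max = (2√5 − 4)ℏ ≈ 0.4721ℏ.

θ_min ≈ 26.57°; L_z,max = 4ℏ; |L|−L_z,max ≈ 0.4721ℏ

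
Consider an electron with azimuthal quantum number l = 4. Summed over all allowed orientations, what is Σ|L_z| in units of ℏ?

The allowed m_l values are -4, -3, -2, -1, 0, 1, 2, 3, 4.
Σ|m_l| = 2(1+2+…+4) = 20.

Σ|L_z| = 20 ℏ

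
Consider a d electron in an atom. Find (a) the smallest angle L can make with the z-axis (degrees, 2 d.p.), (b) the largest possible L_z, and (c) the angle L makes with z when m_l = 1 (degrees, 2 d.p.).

θ_min ≈ 35.26°; L_z,max = 2ℏ; θ(m_l=1) ≈ 65.91°

The letter d corresponds to l = 2.
cos θ_min = 2/√6, so θ_min ≈ 35.26°.
L_z,max = lℏ = 2ℏ.
For m_l = 1: cos θ = 1/√6, θ ≈ 65.91°.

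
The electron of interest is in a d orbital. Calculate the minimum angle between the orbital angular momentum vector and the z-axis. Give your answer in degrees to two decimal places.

θ_min ≈ 35.26°

A d state has l = 2.
|L|² = l(l+1)ℏ² = 6ℏ², so |L| = √6 ℏ.
The smallest angle corresponds to the largest L_z, i.e. m_l = l = 2, giving L_z = 2ℏ.
cos θ_min = 2/√6, so θ_min ≈ 35.26°.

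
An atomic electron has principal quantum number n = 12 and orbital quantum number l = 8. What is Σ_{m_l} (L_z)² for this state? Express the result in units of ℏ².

Σ(L_z)² = 408 ℏ²

m_l runs from −8 to 8, i.e. {-8, -7, -6, -5, -4, -3, -2, -1, 0, 1, 2, 3, 4, 5, 6, 7, 8}.
Σ m_l² = l(l+1)(2l+1)/3 = 8·9·17/3 = 408.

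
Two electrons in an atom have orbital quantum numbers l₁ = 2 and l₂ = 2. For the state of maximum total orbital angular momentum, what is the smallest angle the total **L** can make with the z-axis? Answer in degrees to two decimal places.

θ_min ≈ 26.57°

The total orbital quantum number L ranges from |l₁ − l₂| to l₁ + l₂ in integer steps.
L ∈ {0, 1, 2, 3, 4}.
The maximum is L = 4, with |L_tot| = ℏ√(4·5) = 2√5 ℏ.
The minimum angle with z is arccos(4/√20) ≈ 26.57°.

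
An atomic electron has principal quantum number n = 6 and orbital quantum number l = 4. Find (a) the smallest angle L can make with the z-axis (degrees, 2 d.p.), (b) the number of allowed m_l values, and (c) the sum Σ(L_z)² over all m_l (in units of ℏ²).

cos θ_min = 4/√20, so θ_min ≈ 26.57°.
There are 2l+1 = 9 values of m_l.
Σ m_l² = 60, so Σ(L_z)² = 60 ℏ².

θ_min ≈ 26.57°; 9 values; Σ(L_z)² = 60 ℏ²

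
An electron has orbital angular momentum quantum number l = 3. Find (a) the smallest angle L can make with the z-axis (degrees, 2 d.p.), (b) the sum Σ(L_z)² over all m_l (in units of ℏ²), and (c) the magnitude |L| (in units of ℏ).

cos θ_min = 3/√12, so θ_min ≈ 30.00°.
Σ m_l² = 28, so Σ(L_z)² = 28 ℏ².
|L| = ℏ√(3·4) = 2√3 ℏ ≈ 3.464ℏ.

θ_min ≈ 30.00°; Σ(L_z)² = 28 ℏ²; |L| = 2√3 ℏ ≈ 3.464ℏ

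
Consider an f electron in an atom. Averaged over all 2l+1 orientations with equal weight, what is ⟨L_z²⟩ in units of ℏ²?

An f state has l = 3.
m_l ∈ {-3, -2, -1, 0, 1, 2, 3}.
Average of L_z² over 7 states: 28/7 ℏ² = 4 ℏ².

⟨L_z²⟩ = 4 ℏ²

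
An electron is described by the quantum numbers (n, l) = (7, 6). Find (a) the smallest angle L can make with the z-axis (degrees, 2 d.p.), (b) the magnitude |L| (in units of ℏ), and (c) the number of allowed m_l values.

θ_min ≈ 22.21°; |L| = √42 ℏ ≈ 6.481ℏ; 13 values

cos θ_min = 6/√42, so θ_min ≈ 22.21°.
|L| = ℏ√(6·7) = √42 ℏ ≈ 6.481ℏ.
There are 2l+1 = 13 values of m_l.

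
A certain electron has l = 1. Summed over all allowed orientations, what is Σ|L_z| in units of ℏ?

m_l ∈ {-1, 0, 1}.
Σ|m_l| = 2(1+2+…+1) = 2.

Σ|L_z| = 2 ℏ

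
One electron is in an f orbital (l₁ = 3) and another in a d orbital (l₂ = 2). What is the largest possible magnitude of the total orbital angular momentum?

By the triangle rule, |l₁ − l₂| ≤ L ≤ l₁ + l₂.
Allowed values: L = 1, 2, 3, 4, 5.
The largest magnitude corresponds to L = 5: |L_tot| = ℏ√(5·6) = √30 ℏ.

|L_tot|_max = √30 ℏ ≈ 5.477ℏ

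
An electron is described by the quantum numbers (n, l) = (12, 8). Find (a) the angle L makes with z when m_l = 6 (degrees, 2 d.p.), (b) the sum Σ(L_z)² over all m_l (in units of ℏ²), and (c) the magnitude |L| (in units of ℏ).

For m_l = 6: cos θ = 6/√72, θ ≈ 45.00°.
Σ m_l² = 408, so Σ(L_z)² = 408 ℏ².
|L| = ℏ√(8·9) = 6√2 ℏ ≈ 8.485ℏ.

θ(m_l=6) ≈ 45.00°; Σ(L_z)² = 408 ℏ²; |L| = 6√2 ℏ ≈ 8.485ℏ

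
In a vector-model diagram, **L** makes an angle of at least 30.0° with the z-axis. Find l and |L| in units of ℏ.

At minimum angle, m_l = l, so cos θ = l/√(l(l+1)); cos²θ = l/(l+1) = 0.7500.
Solving: l = 3.
Then |L| = ℏ√(3·4) = 2√3 ℏ.

l = 3, |L| = 2√3 ℏ ≈ 3.464ℏ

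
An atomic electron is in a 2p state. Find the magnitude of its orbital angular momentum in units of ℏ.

For 2p, l = 1.
|L| = ℏ√(l(l+1)) = ℏ√(1·2) = √2 ℏ

|L| = √2 ℏ ≈ 1.414ℏ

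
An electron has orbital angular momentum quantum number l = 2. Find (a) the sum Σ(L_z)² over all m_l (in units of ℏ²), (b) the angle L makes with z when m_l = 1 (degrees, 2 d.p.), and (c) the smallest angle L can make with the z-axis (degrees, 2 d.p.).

Σ m_l² = 10, so Σ(L_z)² = 10 ℏ².
For m_l = 1: cos θ = 1/√6, θ ≈ 65.91°.
cos θ_min = 2/√6, so θ_min ≈ 35.26°.

Σ(L_z)² = 10 ℏ²; θ(m_l=1) ≈ 65.91°; θ_min ≈ 35.26°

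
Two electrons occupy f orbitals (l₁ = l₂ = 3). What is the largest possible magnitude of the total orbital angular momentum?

Angular momentum addition gives L = |l₁ − l₂|, …, l₁ + l₂.
So L can be 0, 1, 2, 3, 4, 5, 6.
The largest magnitude corresponds to L = 6: |L_tot| = ℏ√(6·7) = √42 ℏ.

|L_tot|_max = √42 ℏ ≈ 6.481ℏ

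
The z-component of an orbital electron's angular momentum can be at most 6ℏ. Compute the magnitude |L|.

|L| = √42 ℏ ≈ 6.481ℏ

Since max m_l = l, l = 6.
|L| = ℏ√(l(l+1)) = √42 ℏ.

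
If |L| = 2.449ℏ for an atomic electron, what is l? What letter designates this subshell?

l = 2 (d orbital)

(|L|/ℏ)² = l(l+1) = 6.
l² + l − 6 = 0 ⇒ l = 2.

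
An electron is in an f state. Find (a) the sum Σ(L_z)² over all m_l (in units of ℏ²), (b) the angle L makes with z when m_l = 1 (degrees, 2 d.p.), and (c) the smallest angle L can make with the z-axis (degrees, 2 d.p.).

Σ(L_z)² = 28 ℏ²; θ(m_l=1) ≈ 73.22°; θ_min ≈ 30.00°

For an f orbital, l = 3.
Σ m_l² = 28, so Σ(L_z)² = 28 ℏ².
For m_l = 1: cos θ = 1/√12, θ ≈ 73.22°.
cos θ_min = 3/√12, so θ_min ≈ 30.00°.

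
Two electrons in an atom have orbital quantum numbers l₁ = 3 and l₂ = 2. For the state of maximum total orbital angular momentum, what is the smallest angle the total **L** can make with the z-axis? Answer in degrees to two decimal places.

L runs from |3 − 2| = 1 to 3 + 2 = 5.
L ∈ {1, 2, 3, 4, 5}.
The maximum is L = 5, with |L_tot| = ℏ√(5·6) = √30 ℏ.
The minimum angle with z is arccos(5/√30) ≈ 24.09°.

θ_min ≈ 24.09°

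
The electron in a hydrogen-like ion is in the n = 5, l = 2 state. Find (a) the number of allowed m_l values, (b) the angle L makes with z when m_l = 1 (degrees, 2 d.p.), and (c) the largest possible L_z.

There are 2l+1 = 5 values of m_l.
For m_l = 1: cos θ = 1/√6, θ ≈ 65.91°.
L_z,max = lℏ = 2ℏ.

5 values; θ(m_l=1) ≈ 65.91°; L_z,max = 2ℏ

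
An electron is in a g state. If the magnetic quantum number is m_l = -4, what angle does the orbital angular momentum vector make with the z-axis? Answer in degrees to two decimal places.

The letter g corresponds to l = 4.
|L| = ℏ√(l(l+1)) = 2√5 ℏ.
L_z = m_l ℏ = −4ℏ.
cos θ = L_z/|L| = -4/√20, so θ ≈ 153.43°.

θ ≈ 153.43°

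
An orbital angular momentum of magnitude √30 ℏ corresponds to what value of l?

|L| = ℏ√(l(l+1)), so l(l+1) = 30.
Solving: l = 5.

l = 5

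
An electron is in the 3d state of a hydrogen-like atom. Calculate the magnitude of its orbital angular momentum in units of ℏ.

For 3d, l = 2.
|L| = ℏ√(l(l+1)) = ℏ√(2·3) = √6 ℏ

|L| = √6 ℏ ≈ 2.449ℏ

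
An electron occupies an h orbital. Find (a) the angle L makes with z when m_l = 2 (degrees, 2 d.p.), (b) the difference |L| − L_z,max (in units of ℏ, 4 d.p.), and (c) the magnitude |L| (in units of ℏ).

θ(m_l=2) ≈ 68.58°; |L|−L_z,max ≈ 0.4772ℏ; |L| = √30 ℏ ≈ 5.477ℏ

An h state has l = 5.
For m_l = 2: cos θ = 2/√30, θ ≈ 68.58°.
|L| − L_z,max = (√30 − 5)ℏ ≈ 0.4772ℏ.
|L| = ℏ√(5·6) = √30 ℏ ≈ 5.477ℏ.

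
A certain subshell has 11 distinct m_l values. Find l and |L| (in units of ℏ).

Since there are 2l+1 = 11 values of m_l, l = 5.
|L| = ℏ√(l(l+1)) = ℏ√(5·6) = √30 ℏ.

l = 5, |L| = √30 ℏ ≈ 5.477ℏ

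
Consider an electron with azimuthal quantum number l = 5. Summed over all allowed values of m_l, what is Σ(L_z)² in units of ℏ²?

Σ(L_z)² = 110 ℏ²

m_l ∈ {-5, -4, -3, -2, -1, 0, 1, 2, 3, 4, 5}.
Summing m² from −5 to 5: Σ m_l² = 110.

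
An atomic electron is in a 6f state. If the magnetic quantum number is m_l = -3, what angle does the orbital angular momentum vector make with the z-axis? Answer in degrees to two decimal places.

For 6f, l = 3.
|L| = ℏ√(l(l+1)) = 2√3 ℏ.
L_z = m_l ℏ = −3ℏ.
cos θ = L_z/|L| = -3/√12, so θ ≈ 150.00°.

θ ≈ 150.00°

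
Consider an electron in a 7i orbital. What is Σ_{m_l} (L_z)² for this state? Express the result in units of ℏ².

For 7i, l = 6.
The allowed m_l values are -6, -5, -4, -3, -2, -1, 0, 1, 2, 3, 4, 5, 6.
Summing m² from −6 to 6: Σ m_l² = 182.

Σ(L_z)² = 182 ℏ²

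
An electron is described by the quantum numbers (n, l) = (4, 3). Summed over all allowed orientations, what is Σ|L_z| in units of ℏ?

m_l runs from −3 to 3, i.e. {-3, -2, -1, 0, 1, 2, 3}.
Σ|m_l| = 2·3(3+1)/2 = 12.

Σ|L_z| = 12 ℏ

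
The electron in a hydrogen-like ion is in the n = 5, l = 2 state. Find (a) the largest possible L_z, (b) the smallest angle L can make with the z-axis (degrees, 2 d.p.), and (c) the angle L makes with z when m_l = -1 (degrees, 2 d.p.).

L_z,max = 2ℏ; θ_min ≈ 35.26°; θ(m_l=-1) ≈ 114.09°

L_z,max = lℏ = 2ℏ.
cos θ_min = 2/√6, so θ_min ≈ 35.26°.
For m_l = -1: cos θ = -1/√6, θ ≈ 114.09°.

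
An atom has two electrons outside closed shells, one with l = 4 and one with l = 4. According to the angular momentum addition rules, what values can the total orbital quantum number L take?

L runs from |4 − 4| = 0 to 4 + 4 = 8.
L ∈ {0, 1, 2, 3, 4, 5, 6, 7, 8}.

L = 0, 1, 2, 3, 4, 5, 6, 7, 8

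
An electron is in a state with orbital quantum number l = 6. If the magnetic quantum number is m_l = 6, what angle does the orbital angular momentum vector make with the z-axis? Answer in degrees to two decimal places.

θ ≈ 22.21°

|L|² = l(l+1)ℏ² = 42ℏ², so |L| = √42 ℏ.
L_z = m_l ℏ = 6ℏ.
cos θ = L_z/|L| = 6/√42, so θ ≈ 22.21°.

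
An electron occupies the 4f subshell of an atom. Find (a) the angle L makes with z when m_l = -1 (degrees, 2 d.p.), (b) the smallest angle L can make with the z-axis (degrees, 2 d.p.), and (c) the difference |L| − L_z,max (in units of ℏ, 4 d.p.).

θ(m_l=-1) ≈ 106.78°; θ_min ≈ 30.00°; |L|−L_z,max ≈ 0.4641ℏ

The 4f subshell has l = 3.
For m_l = -1: cos θ = -1/√12, θ ≈ 106.78°.
cos θ_min = 3/√12, so θ_min ≈ 30.00°.
|L| − L_z,max = (2√3 − 3)ℏ ≈ 0.4641ℏ.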